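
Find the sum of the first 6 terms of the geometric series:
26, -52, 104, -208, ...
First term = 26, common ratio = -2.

Sₙ = a(1 - rⁿ) / (1 - r)
S_6 = 26(1 - (-2)^6) / (1 - (-2))
S_6 = 26(1 - 64) / (3)
S_6 = -546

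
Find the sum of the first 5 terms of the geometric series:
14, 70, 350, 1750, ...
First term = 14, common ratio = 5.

Sₙ = a(1 - rⁿ) / (1 - r)
S_5 = 14(1 - 5^5) / (1 - 5)
S_5 = 14(1 - 3125) / (-4)
S_5 = 10934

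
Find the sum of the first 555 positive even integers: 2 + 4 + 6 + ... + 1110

Sum of first n even numbers = n(n+1)
= 555×556
= 308580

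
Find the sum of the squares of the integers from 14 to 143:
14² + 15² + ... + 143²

Use ∑_{k=1}^{n} k² = n(n+1)(2n+1)/6, then subtract the first 13 terms.
∑_{k=1}^{143} k² = 143×144×287/6 = 984984
∑_{k=1}^{13} k² = 13×14×27/6 = 819
∑_{k=14}^{143} k² = 984984 - 819 = 984165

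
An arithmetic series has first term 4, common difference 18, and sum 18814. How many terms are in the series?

Using S = n/2 × [2a + (n-1)d]
18814 = n/2 × [2(4) + (n-1)(18)]
18814 = n/2 × [8 + 18n - 18]
37628 = n × [-10 + 18n]
18n² + (-10)n - 37628 = 0
Discriminant: Δ = (-10)² - 4(18)(-37628) = 100 + 2709216 = 2709316
√Δ = 1646
n = [-(-10) + √Δ] / (2·18) = (10 + 1646) / 36 = 1656 / 36 = 46
(The negative root is discarded since n must be a positive integer.)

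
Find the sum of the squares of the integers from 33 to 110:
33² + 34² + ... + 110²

Use ∑_{k=1}^{n} k² = n(n+1)(2n+1)/6, then subtract the first 32 terms.
∑_{k=1}^{110} k² = 110×111×221/6 = 449735
∑_{k=1}^{32} k² = 32×33×65/6 = 11440
∑_{k=33}^{110} k² = 449735 - 11440 = 438295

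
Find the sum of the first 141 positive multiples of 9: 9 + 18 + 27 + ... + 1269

Factor out 9: = 9(1 + 2 + ... + 141) = 9 × n(n+1)/2
= 9 × 141×142/2
= 9 × 10011
= 90099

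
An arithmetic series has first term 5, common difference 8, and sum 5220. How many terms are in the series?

Using S = n/2 × [2a + (n-1)d]
5220 = n/2 × [2(5) + (n-1)(8)]
5220 = n/2 × [10 + 8n - 8]
10440 = n × [2 + 8n]
8n² + (2)n - 10440 = 0
Discriminant: Δ = (2)² - 4(8)(-10440) = 4 + 334080 = 334084
√Δ = 578
n = [-(2) + √Δ] / (2·8) = (-2 + 578) / 16 = 576 / 16 = 36
(The negative root is discarded since n must be a positive integer.)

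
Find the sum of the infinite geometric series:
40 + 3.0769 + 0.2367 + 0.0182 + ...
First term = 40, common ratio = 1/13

For |r| < 1, S = a / (1 - r)
S = 40 / (1 - (1/13))
S = 40 / (12/13)
S = 130/3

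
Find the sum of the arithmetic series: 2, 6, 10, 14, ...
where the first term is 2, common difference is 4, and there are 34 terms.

Sₙ = n/2 × (first + last)
Last term = a + (n-1)d = 2 + (34-1)×4 = 134
S_34 = 34/2 × (2 + 134)
S_34 = 34/2 × 136 = 2312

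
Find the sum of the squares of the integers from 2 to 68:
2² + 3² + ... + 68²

Use ∑_{k=1}^{n} k² = n(n+1)(2n+1)/6, then subtract the first 1 terms.
∑_{k=1}^{68} k² = 68×69×137/6 = 107134
∑_{k=1}^{1} k² = 1×2×3/6 = 1
∑_{k=2}^{68} k² = 107134 - 1 = 107133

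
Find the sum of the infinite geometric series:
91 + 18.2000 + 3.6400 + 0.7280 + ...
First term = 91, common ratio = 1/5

For |r| < 1, S = a / (1 - r)
S = 91 / (1 - (1/5))
S = 91 / (4/5)
S = 455/4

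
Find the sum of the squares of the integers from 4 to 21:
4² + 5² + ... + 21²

Use ∑_{k=1}^{n} k² = n(n+1)(2n+1)/6, then subtract the first 3 terms.
∑_{k=1}^{21} k² = 21×22×43/6 = 3311
∑_{k=1}^{3} k² = 3×4×7/6 = 14
∑_{k=4}^{21} k² = 3311 - 14 = 3297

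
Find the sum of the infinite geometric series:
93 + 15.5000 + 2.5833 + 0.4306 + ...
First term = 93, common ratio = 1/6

For |r| < 1, S = a / (1 - r)
S = 93 / (1 - (1/6))
S = 93 / (5/6)
S = 558/5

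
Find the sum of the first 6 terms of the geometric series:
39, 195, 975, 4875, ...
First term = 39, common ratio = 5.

Sₙ = a(1 - rⁿ) / (1 - r)
S_6 = 39(1 - 5^6) / (1 - 5)
S_6 = 39(1 - 15625) / (-4)
S_6 = 152334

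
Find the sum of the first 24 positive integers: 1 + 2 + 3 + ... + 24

Formula: ∑k = n(n+1)/2
= 24×25/2
= 600/2
= 300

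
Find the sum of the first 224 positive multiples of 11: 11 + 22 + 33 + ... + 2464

Factor out 11: = 11(1 + 2 + ... + 224) = 11 × n(n+1)/2
= 11 × 224×225/2
= 11 × 25200
= 277200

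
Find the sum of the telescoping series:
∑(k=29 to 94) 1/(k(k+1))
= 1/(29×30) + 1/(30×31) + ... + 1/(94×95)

Partial fractions: 1/(k(k+1)) = 1/k - 1/(k+1)
The series telescopes:
= (1/29 - 1/30) + (1/30 - 1/31) + ... + (1/94 - 1/95)
= 1/29 - 1/95
= 66/2755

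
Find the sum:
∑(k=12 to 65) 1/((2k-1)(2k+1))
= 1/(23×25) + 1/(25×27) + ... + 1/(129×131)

Partial fractions: 1/((2k-1)(2k+1)) = (1/2)[1/(2k-1) - 1/(2k+1)]
The series telescopes:
= (1/2)[1/23 - 1/131]
= 54/3013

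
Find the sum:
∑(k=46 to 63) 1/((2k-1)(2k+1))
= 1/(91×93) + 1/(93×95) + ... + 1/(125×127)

Partial fractions: 1/((2k-1)(2k+1)) = (1/2)[1/(2k-1) - 1/(2k+1)]
The series telescopes:
= (1/2)[1/91 - 1/127]
= 18/11557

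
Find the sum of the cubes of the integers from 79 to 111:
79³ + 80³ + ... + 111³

Use ∑_{k=1}^{n} k³ = [n(n+1)/2]², then subtract the first 78 terms.
∑_{k=1}^{111} k³ = [111×112/2]² = 6216² = 38638656
∑_{k=1}^{78} k³ = [78×79/2]² = 3081² = 9492561
∑_{k=79}^{111} k³ = 38638656 - 9492561 = 29146095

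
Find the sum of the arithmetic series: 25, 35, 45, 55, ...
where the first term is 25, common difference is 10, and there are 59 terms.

Sₙ = n/2 × (first + last)
Last term = a + (n-1)d = 25 + (59-1)×10 = 605
S_59 = 59/2 × (25 + 605)
S_59 = 59/2 × 630 = 18585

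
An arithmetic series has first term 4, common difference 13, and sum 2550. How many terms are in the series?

Using S = n/2 × [2a + (n-1)d]
2550 = n/2 × [2(4) + (n-1)(13)]
2550 = n/2 × [8 + 13n - 13]
5100 = n × [-5 + 13n]
13n² + (-5)n - 5100 = 0
Discriminant: Δ = (-5)² - 4(13)(-5100) = 25 + 265200 = 265225
√Δ = 515
n = [-(-5) + √Δ] / (2·13) = (5 + 515) / 26 = 520 / 26 = 20
(The negative root is discarded since n must be a positive integer.)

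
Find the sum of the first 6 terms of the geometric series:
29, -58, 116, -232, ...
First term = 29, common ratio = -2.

Sₙ = a(1 - rⁿ) / (1 - r)
S_6 = 29(1 - (-2)^6) / (1 - (-2))
S_6 = 29(1 - 64) / (3)
S_6 = -609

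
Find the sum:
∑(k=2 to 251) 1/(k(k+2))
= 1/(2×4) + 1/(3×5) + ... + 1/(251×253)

Partial fractions: 1/(k(k+2)) = (1/2)[1/k - 1/(k+2)]
Telescoping leaves the first two and last two terms:
= (1/2)[1/2 + 1/3 - 1/252 - 1/253]
= 52625/127512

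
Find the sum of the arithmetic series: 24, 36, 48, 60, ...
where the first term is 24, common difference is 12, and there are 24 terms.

Sₙ = n/2 × (first + last)
Last term = a + (n-1)d = 24 + (24-1)×12 = 300
S_24 = 24/2 × (24 + 300)
S_24 = 24/2 × 324 = 3888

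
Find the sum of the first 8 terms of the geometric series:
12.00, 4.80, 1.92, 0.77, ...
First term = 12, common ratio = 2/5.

Sₙ = a(1 - rⁿ) / (1 - r)
S_8 = 12(1 - (2/5)^8) / (1 - (2/5))
S_8 = 12(1 - (256/390625)) / (3/5)
S_8 = 1561476/78125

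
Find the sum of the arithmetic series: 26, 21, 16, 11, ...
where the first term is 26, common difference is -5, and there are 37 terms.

Sₙ = n/2 × (first + last)
Last term = a + (n-1)d = 26 + (37-1)×(-5) = -154
S_37 = 37/2 × (26 + (-154))
S_37 = 37/2 × (-128) = -2368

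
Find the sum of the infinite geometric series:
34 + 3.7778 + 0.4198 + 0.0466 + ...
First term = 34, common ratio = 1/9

For |r| < 1, S = a / (1 - r)
S = 34 / (1 - (1/9))
S = 34 / (8/9)
S = 153/4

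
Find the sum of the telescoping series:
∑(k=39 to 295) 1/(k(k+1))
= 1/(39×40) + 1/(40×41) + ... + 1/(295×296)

Partial fractions: 1/(k(k+1)) = 1/k - 1/(k+1)
The series telescopes:
= (1/39 - 1/40) + (1/40 - 1/41) + ... + (1/295 - 1/296)
= 1/39 - 1/296
= 257/11544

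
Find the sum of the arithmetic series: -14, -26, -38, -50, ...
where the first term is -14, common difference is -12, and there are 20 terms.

Sₙ = n/2 × (first + last)
Last term = a + (n-1)d = -14 + (20-1)×(-12) = -242
S_20 = 20/2 × (-14 + (-242))
S_20 = 20/2 × (-256) = -2560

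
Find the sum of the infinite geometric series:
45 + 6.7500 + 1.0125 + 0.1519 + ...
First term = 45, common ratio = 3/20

For |r| < 1, S = a / (1 - r)
S = 45 / (1 - (3/20))
S = 45 / (17/20)
S = 900/17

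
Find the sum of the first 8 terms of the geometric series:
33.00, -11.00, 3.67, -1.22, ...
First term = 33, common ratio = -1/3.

Sₙ = a(1 - rⁿ) / (1 - r)
S_8 = 33(1 - (-1/3)^8) / (1 - (-1/3))
S_8 = 33(1 - (1/6561)) / (4/3)
S_8 = 18040/729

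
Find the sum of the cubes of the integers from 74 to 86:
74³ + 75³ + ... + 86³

Use ∑_{k=1}^{n} k³ = [n(n+1)/2]², then subtract the first 73 terms.
∑_{k=1}^{86} k³ = [86×87/2]² = 3741² = 13995081
∑_{k=1}^{73} k³ = [73×74/2]² = 2701² = 7295401
∑_{k=74}^{86} k³ = 13995081 - 7295401 = 6699680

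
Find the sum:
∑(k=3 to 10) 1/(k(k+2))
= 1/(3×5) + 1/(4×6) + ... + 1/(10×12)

Partial fractions: 1/(k(k+2)) = (1/2)[1/k - 1/(k+2)]
Telescoping leaves the first two and last two terms:
= (1/2)[1/3 + 1/4 - 1/11 - 1/12]
= 9/44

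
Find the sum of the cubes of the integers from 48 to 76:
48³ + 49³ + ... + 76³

Use ∑_{k=1}^{n} k³ = [n(n+1)/2]², then subtract the first 47 terms.
∑_{k=1}^{76} k³ = [76×77/2]² = 2926² = 8561476
∑_{k=1}^{47} k³ = [47×48/2]² = 1128² = 1272384
∑_{k=48}^{76} k³ = 8561476 - 1272384 = 7289092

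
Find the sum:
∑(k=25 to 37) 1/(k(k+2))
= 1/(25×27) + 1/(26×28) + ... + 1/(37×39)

Partial fractions: 1/(k(k+2)) = (1/2)[1/k - 1/(k+2)]
Telescoping leaves the first two and last two terms:
= (1/2)[1/25 + 1/26 - 1/38 - 1/39]
= 491/37050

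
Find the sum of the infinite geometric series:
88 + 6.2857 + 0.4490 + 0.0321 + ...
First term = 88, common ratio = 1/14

For |r| < 1, S = a / (1 - r)
S = 88 / (1 - (1/14))
S = 88 / (13/14)
S = 1232/13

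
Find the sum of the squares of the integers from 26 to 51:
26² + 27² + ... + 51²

Use ∑_{k=1}^{n} k² = n(n+1)(2n+1)/6, then subtract the first 25 terms.
∑_{k=1}^{51} k² = 51×52×103/6 = 45526
∑_{k=1}^{25} k² = 25×26×51/6 = 5525
∑_{k=26}^{51} k² = 45526 - 5525 = 40001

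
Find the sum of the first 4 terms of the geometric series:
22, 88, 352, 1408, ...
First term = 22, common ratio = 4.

Sₙ = a(1 - rⁿ) / (1 - r)
S_4 = 22(1 - 4^4) / (1 - 4)
S_4 = 22(1 - 256) / (-3)
S_4 = 1870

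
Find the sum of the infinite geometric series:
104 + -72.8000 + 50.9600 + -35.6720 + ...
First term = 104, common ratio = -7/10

For |r| < 1, S = a / (1 - r)
S = 104 / (1 - (-7/10))
S = 104 / (17/10)
S = 1040/17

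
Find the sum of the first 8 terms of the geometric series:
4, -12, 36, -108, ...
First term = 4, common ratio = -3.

Sₙ = a(1 - rⁿ) / (1 - r)
S_8 = 4(1 - (-3)^8) / (1 - (-3))
S_8 = 4(1 - 6561) / (4)
S_8 = -6560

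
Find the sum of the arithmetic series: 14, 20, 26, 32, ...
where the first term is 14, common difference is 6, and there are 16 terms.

Sₙ = n/2 × (first + last)
Last term = a + (n-1)d = 14 + (16-1)×6 = 104
S_16 = 16/2 × (14 + 104)
S_16 = 16/2 × 118 = 944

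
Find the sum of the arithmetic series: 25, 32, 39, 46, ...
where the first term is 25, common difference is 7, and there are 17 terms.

Sₙ = n/2 × (first + last)
Last term = a + (n-1)d = 25 + (17-1)×7 = 137
S_17 = 17/2 × (25 + 137)
S_17 = 17/2 × 162 = 1377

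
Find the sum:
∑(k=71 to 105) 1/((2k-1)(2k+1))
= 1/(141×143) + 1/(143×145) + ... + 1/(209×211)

Partial fractions: 1/((2k-1)(2k+1)) = (1/2)[1/(2k-1) - 1/(2k+1)]
The series telescopes:
= (1/2)[1/141 - 1/211]
= 35/29751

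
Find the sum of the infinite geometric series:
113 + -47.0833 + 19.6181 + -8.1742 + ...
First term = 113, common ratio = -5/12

For |r| < 1, S = a / (1 - r)
S = 113 / (1 - (-5/12))
S = 113 / (17/12)
S = 1356/17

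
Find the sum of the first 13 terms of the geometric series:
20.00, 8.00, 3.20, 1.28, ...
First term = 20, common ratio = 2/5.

Sₙ = a(1 - rⁿ) / (1 - r)
S_13 = 20(1 - (2/5)^13) / (1 - (2/5))
S_13 = 20(1 - (8192/1220703125)) / (3/5)
S_13 = 1627593244/48828125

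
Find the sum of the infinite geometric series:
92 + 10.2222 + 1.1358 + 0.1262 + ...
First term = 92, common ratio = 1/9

For |r| < 1, S = a / (1 - r)
S = 92 / (1 - (1/9))
S = 92 / (8/9)
S = 207/2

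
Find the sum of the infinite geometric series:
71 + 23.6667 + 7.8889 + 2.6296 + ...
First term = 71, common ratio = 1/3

For |r| < 1, S = a / (1 - r)
S = 71 / (1 - (1/3))
S = 71 / (2/3)
S = 213/2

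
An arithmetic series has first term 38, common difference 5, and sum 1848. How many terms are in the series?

Using S = n/2 × [2a + (n-1)d]
1848 = n/2 × [2(38) + (n-1)(5)]
1848 = n/2 × [76 + 5n - 5]
3696 = n × [71 + 5n]
5n² + (71)n - 3696 = 0
Discriminant: Δ = (71)² - 4(5)(-3696) = 5041 + 73920 = 78961
√Δ = 281
n = [-(71) + √Δ] / (2·5) = (-71 + 281) / 10 = 210 / 10 = 21
(The negative root is discarded since n must be a positive integer.)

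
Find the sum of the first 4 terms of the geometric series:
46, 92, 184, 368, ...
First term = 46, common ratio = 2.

Sₙ = a(1 - rⁿ) / (1 - r)
S_4 = 46(1 - 2^4) / (1 - 2)
S_4 = 46(1 - 16) / (-1)
S_4 = 690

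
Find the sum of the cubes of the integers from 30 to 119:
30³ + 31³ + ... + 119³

Use ∑_{k=1}^{n} k³ = [n(n+1)/2]², then subtract the first 29 terms.
∑_{k=1}^{119} k³ = [119×120/2]² = 7140² = 50979600
∑_{k=1}^{29} k³ = [29×30/2]² = 435² = 189225
∑_{k=30}^{119} k³ = 50979600 - 189225 = 50790375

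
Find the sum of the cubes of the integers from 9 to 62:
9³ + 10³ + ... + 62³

Use ∑_{k=1}^{n} k³ = [n(n+1)/2]², then subtract the first 8 terms.
∑_{k=1}^{62} k³ = [62×63/2]² = 1953² = 3814209
∑_{k=1}^{8} k³ = [8×9/2]² = 36² = 1296
∑_{k=9}^{62} k³ = 3814209 - 1296 = 3812913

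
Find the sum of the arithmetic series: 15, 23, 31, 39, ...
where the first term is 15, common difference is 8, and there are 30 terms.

Sₙ = n/2 × (first + last)
Last term = a + (n-1)d = 15 + (30-1)×8 = 247
S_30 = 30/2 × (15 + 247)
S_30 = 30/2 × 262 = 3930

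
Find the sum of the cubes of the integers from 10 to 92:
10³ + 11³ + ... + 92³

Use ∑_{k=1}^{n} k³ = [n(n+1)/2]², then subtract the first 9 terms.
∑_{k=1}^{92} k³ = [92×93/2]² = 4278² = 18301284
∑_{k=1}^{9} k³ = [9×10/2]² = 45² = 2025
∑_{k=10}^{92} k³ = 18301284 - 2025 = 18299259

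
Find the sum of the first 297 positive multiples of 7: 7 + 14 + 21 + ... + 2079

Factor out 7: = 7(1 + 2 + ... + 297) = 7 × n(n+1)/2
= 7 × 297×298/2
= 7 × 44253
= 309771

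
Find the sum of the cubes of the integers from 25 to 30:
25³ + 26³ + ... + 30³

Use ∑_{k=1}^{n} k³ = [n(n+1)/2]², then subtract the first 24 terms.
∑_{k=1}^{30} k³ = [30×31/2]² = 465² = 216225
∑_{k=1}^{24} k³ = [24×25/2]² = 300² = 90000
∑_{k=25}^{30} k³ = 216225 - 90000 = 126225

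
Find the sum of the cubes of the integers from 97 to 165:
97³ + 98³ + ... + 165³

Use ∑_{k=1}^{n} k³ = [n(n+1)/2]², then subtract the first 96 terms.
∑_{k=1}^{165} k³ = [165×166/2]² = 13695² = 187553025
∑_{k=1}^{96} k³ = [96×97/2]² = 4656² = 21678336
∑_{k=97}^{165} k³ = 187553025 - 21678336 = 165874689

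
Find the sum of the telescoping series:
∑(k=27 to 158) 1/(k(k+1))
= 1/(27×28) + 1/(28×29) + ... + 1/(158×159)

Partial fractions: 1/(k(k+1)) = 1/k - 1/(k+1)
The series telescopes:
= (1/27 - 1/28) + (1/28 - 1/29) + ... + (1/158 - 1/159)
= 1/27 - 1/159
= 44/1431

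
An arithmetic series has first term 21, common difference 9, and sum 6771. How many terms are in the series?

Using S = n/2 × [2a + (n-1)d]
6771 = n/2 × [2(21) + (n-1)(9)]
6771 = n/2 × [42 + 9n - 9]
13542 = n × [33 + 9n]
9n² + (33)n - 13542 = 0
Discriminant: Δ = (33)² - 4(9)(-13542) = 1089 + 487512 = 488601
√Δ = 699
n = [-(33) + √Δ] / (2·9) = (-33 + 699) / 18 = 666 / 18 = 37
(The negative root is discarded since n must be a positive integer.)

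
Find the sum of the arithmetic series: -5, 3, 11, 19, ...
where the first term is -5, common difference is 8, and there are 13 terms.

Sₙ = n/2 × (first + last)
Last term = a + (n-1)d = -5 + (13-1)×8 = 91
S_13 = 13/2 × (-5 + 91)
S_13 = 13/2 × 86 = 559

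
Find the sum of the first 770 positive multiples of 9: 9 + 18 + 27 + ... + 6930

Factor out 9: = 9(1 + 2 + ... + 770) = 9 × n(n+1)/2
= 9 × 770×771/2
= 9 × 296835
= 2671515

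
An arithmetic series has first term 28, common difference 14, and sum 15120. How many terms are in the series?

Using S = n/2 × [2a + (n-1)d]
15120 = n/2 × [2(28) + (n-1)(14)]
15120 = n/2 × [56 + 14n - 14]
30240 = n × [42 + 14n]
14n² + (42)n - 30240 = 0
Discriminant: Δ = (42)² - 4(14)(-30240) = 1764 + 1693440 = 1695204
√Δ = 1302
n = [-(42) + √Δ] / (2·14) = (-42 + 1302) / 28 = 1260 / 28 = 45
(The negative root is discarded since n must be a positive integer.)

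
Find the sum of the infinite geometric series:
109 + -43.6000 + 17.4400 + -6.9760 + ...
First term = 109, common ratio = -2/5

For |r| < 1, S = a / (1 - r)
S = 109 / (1 - (-2/5))
S = 109 / (7/5)
S = 545/7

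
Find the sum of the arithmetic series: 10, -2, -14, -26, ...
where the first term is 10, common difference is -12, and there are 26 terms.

Sₙ = n/2 × (first + last)
Last term = a + (n-1)d = 10 + (26-1)×(-12) = -290
S_26 = 26/2 × (10 + (-290))
S_26 = 26/2 × (-280) = -3640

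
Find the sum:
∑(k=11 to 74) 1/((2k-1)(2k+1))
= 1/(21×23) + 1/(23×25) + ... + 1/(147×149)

Partial fractions: 1/((2k-1)(2k+1)) = (1/2)[1/(2k-1) - 1/(2k+1)]
The series telescopes:
= (1/2)[1/21 - 1/149]
= 64/3129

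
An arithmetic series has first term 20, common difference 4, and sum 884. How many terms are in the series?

Using S = n/2 × [2a + (n-1)d]
884 = n/2 × [2(20) + (n-1)(4)]
884 = n/2 × [40 + 4n - 4]
1768 = n × [36 + 4n]
4n² + (36)n - 1768 = 0
Discriminant: Δ = (36)² - 4(4)(-1768) = 1296 + 28288 = 29584
√Δ = 172
n = [-(36) + √Δ] / (2·4) = (-36 + 172) / 8 = 136 / 8 = 17
(The negative root is discarded since n must be a positive integer.)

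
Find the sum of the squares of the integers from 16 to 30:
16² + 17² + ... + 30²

Use ∑_{k=1}^{n} k² = n(n+1)(2n+1)/6, then subtract the first 15 terms.
∑_{k=1}^{30} k² = 30×31×61/6 = 9455
∑_{k=1}^{15} k² = 15×16×31/6 = 1240
∑_{k=16}^{30} k² = 9455 - 1240 = 8215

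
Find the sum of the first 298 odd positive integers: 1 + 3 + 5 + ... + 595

Sum of first n odd numbers = n²
= 298²
= 88804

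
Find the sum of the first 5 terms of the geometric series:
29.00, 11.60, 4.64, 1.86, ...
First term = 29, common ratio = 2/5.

Sₙ = a(1 - rⁿ) / (1 - r)
S_5 = 29(1 - (2/5)^5) / (1 - (2/5))
S_5 = 29(1 - (32/3125)) / (3/5)
S_5 = 29899/625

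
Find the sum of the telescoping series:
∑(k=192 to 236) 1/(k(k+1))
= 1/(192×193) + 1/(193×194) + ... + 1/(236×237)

Partial fractions: 1/(k(k+1)) = 1/k - 1/(k+1)
The series telescopes:
= (1/192 - 1/193) + (1/193 - 1/194) + ... + (1/236 - 1/237)
= 1/192 - 1/237
= 5/5056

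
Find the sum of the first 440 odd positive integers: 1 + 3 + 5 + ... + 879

Sum of first n odd numbers = n²
= 440²
= 193600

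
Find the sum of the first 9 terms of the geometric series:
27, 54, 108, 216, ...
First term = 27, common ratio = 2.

Sₙ = a(1 - rⁿ) / (1 - r)
S_9 = 27(1 - 2^9) / (1 - 2)
S_9 = 27(1 - 512) / (-1)
S_9 = 13797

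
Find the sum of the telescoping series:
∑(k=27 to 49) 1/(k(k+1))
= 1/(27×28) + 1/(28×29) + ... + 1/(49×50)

Partial fractions: 1/(k(k+1)) = 1/k - 1/(k+1)
The series telescopes:
= (1/27 - 1/28) + (1/28 - 1/29) + ... + (1/49 - 1/50)
= 1/27 - 1/50
= 23/1350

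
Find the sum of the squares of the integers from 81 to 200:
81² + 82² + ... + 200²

Use ∑_{k=1}^{n} k² = n(n+1)(2n+1)/6, then subtract the first 80 terms.
∑_{k=1}^{200} k² = 200×201×401/6 = 2686700
∑_{k=1}^{80} k² = 80×81×161/6 = 173880
∑_{k=81}^{200} k² = 2686700 - 173880 = 2512820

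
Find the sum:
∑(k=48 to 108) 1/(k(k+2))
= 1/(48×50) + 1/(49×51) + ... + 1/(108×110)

Partial fractions: 1/(k(k+2)) = (1/2)[1/k - 1/(k+2)]
Telescoping leaves the first two and last two terms:
= (1/2)[1/48 + 1/49 - 1/109 - 1/110]
= 323971/28200480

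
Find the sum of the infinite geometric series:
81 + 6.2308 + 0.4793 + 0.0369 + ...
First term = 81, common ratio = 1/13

For |r| < 1, S = a / (1 - r)
S = 81 / (1 - (1/13))
S = 81 / (12/13)
S = 351/4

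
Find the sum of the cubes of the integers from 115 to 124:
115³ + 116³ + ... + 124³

Use ∑_{k=1}^{n} k³ = [n(n+1)/2]², then subtract the first 114 terms.
∑_{k=1}^{124} k³ = [124×125/2]² = 7750² = 60062500
∑_{k=1}^{114} k³ = [114×115/2]² = 6555² = 42968025
∑_{k=115}^{124} k³ = 60062500 - 42968025 = 17094475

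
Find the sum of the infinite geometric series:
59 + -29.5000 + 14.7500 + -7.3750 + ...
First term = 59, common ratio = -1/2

For |r| < 1, S = a / (1 - r)
S = 59 / (1 - (-1/2))
S = 59 / (3/2)
S = 118/3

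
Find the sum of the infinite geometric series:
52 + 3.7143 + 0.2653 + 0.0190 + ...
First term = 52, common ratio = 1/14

For |r| < 1, S = a / (1 - r)
S = 52 / (1 - (1/14))
S = 52 / (13/14)
S = 56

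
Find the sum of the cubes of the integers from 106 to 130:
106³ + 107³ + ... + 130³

Use ∑_{k=1}^{n} k³ = [n(n+1)/2]², then subtract the first 105 terms.
∑_{k=1}^{130} k³ = [130×131/2]² = 8515² = 72505225
∑_{k=1}^{105} k³ = [105×106/2]² = 5565² = 30969225
∑_{k=106}^{130} k³ = 72505225 - 30969225 = 41536000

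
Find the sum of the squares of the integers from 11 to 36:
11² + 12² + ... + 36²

Use ∑_{k=1}^{n} k² = n(n+1)(2n+1)/6, then subtract the first 10 terms.
∑_{k=1}^{36} k² = 36×37×73/6 = 16206
∑_{k=1}^{10} k² = 10×11×21/6 = 385
∑_{k=11}^{36} k² = 16206 - 385 = 15821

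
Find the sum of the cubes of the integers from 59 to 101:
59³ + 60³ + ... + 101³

Use ∑_{k=1}^{n} k³ = [n(n+1)/2]², then subtract the first 58 terms.
∑_{k=1}^{101} k³ = [101×102/2]² = 5151² = 26532801
∑_{k=1}^{58} k³ = [58×59/2]² = 1711² = 2927521
∑_{k=59}^{101} k³ = 26532801 - 2927521 = 23605280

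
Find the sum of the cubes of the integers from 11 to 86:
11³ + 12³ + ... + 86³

Use ∑_{k=1}^{n} k³ = [n(n+1)/2]², then subtract the first 10 terms.
∑_{k=1}^{86} k³ = [86×87/2]² = 3741² = 13995081
∑_{k=1}^{10} k³ = [10×11/2]² = 55² = 3025
∑_{k=11}^{86} k³ = 13995081 - 3025 = 13992056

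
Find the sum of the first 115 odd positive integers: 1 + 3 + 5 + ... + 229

Sum of first n odd numbers = n²
= 115²
= 13225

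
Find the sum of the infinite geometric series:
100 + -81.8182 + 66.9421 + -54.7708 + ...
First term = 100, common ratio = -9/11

For |r| < 1, S = a / (1 - r)
S = 100 / (1 - (-9/11))
S = 100 / (20/11)
S = 55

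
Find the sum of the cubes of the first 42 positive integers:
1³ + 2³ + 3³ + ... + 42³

Formula: ∑k³ = [n(n+1)/2]²
= [42×43/2]²
= 903²
= 815409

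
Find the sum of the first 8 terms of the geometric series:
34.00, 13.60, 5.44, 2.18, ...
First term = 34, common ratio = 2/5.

Sₙ = a(1 - rⁿ) / (1 - r)
S_8 = 34(1 - (2/5)^8) / (1 - (2/5))
S_8 = 34(1 - (256/390625)) / (3/5)
S_8 = 4424182/78125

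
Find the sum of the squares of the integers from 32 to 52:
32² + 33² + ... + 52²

Use ∑_{k=1}^{n} k² = n(n+1)(2n+1)/6, then subtract the first 31 terms.
∑_{k=1}^{52} k² = 52×53×105/6 = 48230
∑_{k=1}^{31} k² = 31×32×63/6 = 10416
∑_{k=32}^{52} k² = 48230 - 10416 = 37814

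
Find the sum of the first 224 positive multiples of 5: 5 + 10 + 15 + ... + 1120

Factor out 5: = 5(1 + 2 + ... + 224) = 5 × n(n+1)/2
= 5 × 224×225/2
= 5 × 25200
= 126000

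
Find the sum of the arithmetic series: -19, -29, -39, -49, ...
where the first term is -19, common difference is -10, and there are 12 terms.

Sₙ = n/2 × (first + last)
Last term = a + (n-1)d = -19 + (12-1)×(-10) = -129
S_12 = 12/2 × (-19 + (-129))
S_12 = 12/2 × (-148) = -888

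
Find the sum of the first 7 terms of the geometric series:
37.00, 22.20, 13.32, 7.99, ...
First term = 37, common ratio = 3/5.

Sₙ = a(1 - rⁿ) / (1 - r)
S_7 = 37(1 - (3/5)^7) / (1 - (3/5))
S_7 = 37(1 - (2187/78125)) / (2/5)
S_7 = 1404853/15625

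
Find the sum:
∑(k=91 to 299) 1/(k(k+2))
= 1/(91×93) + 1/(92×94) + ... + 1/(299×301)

Partial fractions: 1/(k(k+2)) = (1/2)[1/k - 1/(k+2)]
Telescoping leaves the first two and last two terms:
= (1/2)[1/91 + 1/92 - 1/300 - 1/301]
= 102619/13499850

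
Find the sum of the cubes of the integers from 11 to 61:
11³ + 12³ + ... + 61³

Use ∑_{k=1}^{n} k³ = [n(n+1)/2]², then subtract the first 10 terms.
∑_{k=1}^{61} k³ = [61×62/2]² = 1891² = 3575881
∑_{k=1}^{10} k³ = [10×11/2]² = 55² = 3025
∑_{k=11}^{61} k³ = 3575881 - 3025 = 3572856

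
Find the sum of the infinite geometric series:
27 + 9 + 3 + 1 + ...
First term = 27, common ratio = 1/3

For |r| < 1, S = a / (1 - r)
S = 27 / (1 - (1/3))
S = 27 / (2/3)
S = 81/2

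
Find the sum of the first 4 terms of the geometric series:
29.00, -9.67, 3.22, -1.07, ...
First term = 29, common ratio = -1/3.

Sₙ = a(1 - rⁿ) / (1 - r)
S_4 = 29(1 - (-1/3)^4) / (1 - (-1/3))
S_4 = 29(1 - (1/81)) / (4/3)
S_4 = 580/27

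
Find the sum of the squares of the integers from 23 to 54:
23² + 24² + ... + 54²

Use ∑_{k=1}^{n} k² = n(n+1)(2n+1)/6, then subtract the first 22 terms.
∑_{k=1}^{54} k² = 54×55×109/6 = 53955
∑_{k=1}^{22} k² = 22×23×45/6 = 3795
∑_{k=23}^{54} k² = 53955 - 3795 = 50160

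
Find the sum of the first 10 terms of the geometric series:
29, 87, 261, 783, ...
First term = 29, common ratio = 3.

Sₙ = a(1 - rⁿ) / (1 - r)
S_10 = 29(1 - 3^10) / (1 - 3)
S_10 = 29(1 - 59049) / (-2)
S_10 = 856196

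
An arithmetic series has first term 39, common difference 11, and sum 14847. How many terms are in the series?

Using S = n/2 × [2a + (n-1)d]
14847 = n/2 × [2(39) + (n-1)(11)]
14847 = n/2 × [78 + 11n - 11]
29694 = n × [67 + 11n]
11n² + (67)n - 29694 = 0
Discriminant: Δ = (67)² - 4(11)(-29694) = 4489 + 1306536 = 1311025
√Δ = 1145
n = [-(67) + √Δ] / (2·11) = (-67 + 1145) / 22 = 1078 / 22 = 49
(The negative root is discarded since n must be a positive integer.)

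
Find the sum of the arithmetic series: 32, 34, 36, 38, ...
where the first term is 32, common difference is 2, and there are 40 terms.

Sₙ = n/2 × (first + last)
Last term = a + (n-1)d = 32 + (40-1)×2 = 110
S_40 = 40/2 × (32 + 110)
S_40 = 40/2 × 142 = 2840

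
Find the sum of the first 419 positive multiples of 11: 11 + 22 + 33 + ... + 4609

Factor out 11: = 11(1 + 2 + ... + 419) = 11 × n(n+1)/2
= 11 × 419×420/2
= 11 × 87990
= 967890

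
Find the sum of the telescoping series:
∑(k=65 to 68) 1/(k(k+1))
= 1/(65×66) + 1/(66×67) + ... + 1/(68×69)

Partial fractions: 1/(k(k+1)) = 1/k - 1/(k+1)
The series telescopes:
= (1/65 - 1/66) + (1/66 - 1/67) + ... + (1/68 - 1/69)
= 1/65 - 1/69
= 4/4485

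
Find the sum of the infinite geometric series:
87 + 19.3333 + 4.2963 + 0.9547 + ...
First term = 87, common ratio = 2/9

For |r| < 1, S = a / (1 - r)
S = 87 / (1 - (2/9))
S = 87 / (7/9)
S = 783/7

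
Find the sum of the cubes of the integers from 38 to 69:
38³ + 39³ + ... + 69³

Use ∑_{k=1}^{n} k³ = [n(n+1)/2]², then subtract the first 37 terms.
∑_{k=1}^{69} k³ = [69×70/2]² = 2415² = 5832225
∑_{k=1}^{37} k³ = [37×38/2]² = 703² = 494209
∑_{k=38}^{69} k³ = 5832225 - 494209 = 5338016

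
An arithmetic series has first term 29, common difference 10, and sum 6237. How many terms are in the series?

Using S = n/2 × [2a + (n-1)d]
6237 = n/2 × [2(29) + (n-1)(10)]
6237 = n/2 × [58 + 10n - 10]
12474 = n × [48 + 10n]
10n² + (48)n - 12474 = 0
Discriminant: Δ = (48)² - 4(10)(-12474) = 2304 + 498960 = 501264
√Δ = 708
n = [-(48) + √Δ] / (2·10) = (-48 + 708) / 20 = 660 / 20 = 33
(The negative root is discarded since n must be a positive integer.)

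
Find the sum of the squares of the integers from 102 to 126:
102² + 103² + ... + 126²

Use ∑_{k=1}^{n} k² = n(n+1)(2n+1)/6, then subtract the first 101 terms.
∑_{k=1}^{126} k² = 126×127×253/6 = 674751
∑_{k=1}^{101} k² = 101×102×203/6 = 348551
∑_{k=102}^{126} k² = 674751 - 348551 = 326200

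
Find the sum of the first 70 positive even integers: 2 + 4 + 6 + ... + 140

Sum of first n even numbers = n(n+1)
= 70×71
= 4970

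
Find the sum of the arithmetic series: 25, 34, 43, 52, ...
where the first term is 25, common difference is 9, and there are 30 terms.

Sₙ = n/2 × (first + last)
Last term = a + (n-1)d = 25 + (30-1)×9 = 286
S_30 = 30/2 × (25 + 286)
S_30 = 30/2 × 311 = 4665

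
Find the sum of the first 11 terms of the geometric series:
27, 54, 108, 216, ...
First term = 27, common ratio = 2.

Sₙ = a(1 - rⁿ) / (1 - r)
S_11 = 27(1 - 2^11) / (1 - 2)
S_11 = 27(1 - 2048) / (-1)
S_11 = 55269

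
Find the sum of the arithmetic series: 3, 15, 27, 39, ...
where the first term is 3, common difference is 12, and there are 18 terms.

Sₙ = n/2 × (first + last)
Last term = a + (n-1)d = 3 + (18-1)×12 = 207
S_18 = 18/2 × (3 + 207)
S_18 = 18/2 × 210 = 1890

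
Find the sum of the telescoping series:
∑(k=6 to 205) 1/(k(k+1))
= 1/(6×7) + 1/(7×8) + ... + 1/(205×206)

Partial fractions: 1/(k(k+1)) = 1/k - 1/(k+1)
The series telescopes:
= (1/6 - 1/7) + (1/7 - 1/8) + ... + (1/205 - 1/206)
= 1/6 - 1/206
= 50/309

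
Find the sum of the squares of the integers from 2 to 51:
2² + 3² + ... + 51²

Use ∑_{k=1}^{n} k² = n(n+1)(2n+1)/6, then subtract the first 1 terms.
∑_{k=1}^{51} k² = 51×52×103/6 = 45526
∑_{k=1}^{1} k² = 1×2×3/6 = 1
∑_{k=2}^{51} k² = 45526 - 1 = 45525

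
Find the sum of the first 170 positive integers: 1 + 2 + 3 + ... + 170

Formula: ∑k = n(n+1)/2
= 170×171/2
= 29070/2
= 14535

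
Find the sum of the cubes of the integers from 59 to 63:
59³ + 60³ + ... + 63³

Use ∑_{k=1}^{n} k³ = [n(n+1)/2]², then subtract the first 58 terms.
∑_{k=1}^{63} k³ = [63×64/2]² = 2016² = 4064256
∑_{k=1}^{58} k³ = [58×59/2]² = 1711² = 2927521
∑_{k=59}^{63} k³ = 4064256 - 2927521 = 1136735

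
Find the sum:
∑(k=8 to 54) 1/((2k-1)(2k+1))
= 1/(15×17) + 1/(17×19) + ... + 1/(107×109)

Partial fractions: 1/((2k-1)(2k+1)) = (1/2)[1/(2k-1) - 1/(2k+1)]
The series telescopes:
= (1/2)[1/15 - 1/109]
= 47/1635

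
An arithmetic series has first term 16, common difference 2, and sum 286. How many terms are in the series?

Using S = n/2 × [2a + (n-1)d]
286 = n/2 × [2(16) + (n-1)(2)]
286 = n/2 × [32 + 2n - 2]
572 = n × [30 + 2n]
2n² + (30)n - 572 = 0
Discriminant: Δ = (30)² - 4(2)(-572) = 900 + 4576 = 5476
√Δ = 74
n = [-(30) + √Δ] / (2·2) = (-30 + 74) / 4 = 44 / 4 = 11
(The negative root is discarded since n must be a positive integer.)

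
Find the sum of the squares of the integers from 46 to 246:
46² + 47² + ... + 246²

Use ∑_{k=1}^{n} k² = n(n+1)(2n+1)/6, then subtract the first 45 terms.
∑_{k=1}^{246} k² = 246×247×493/6 = 4992611
∑_{k=1}^{45} k² = 45×46×91/6 = 31395
∑_{k=46}^{246} k² = 4992611 - 31395 = 4961216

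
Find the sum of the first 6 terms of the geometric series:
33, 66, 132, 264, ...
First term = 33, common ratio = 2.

Sₙ = a(1 - rⁿ) / (1 - r)
S_6 = 33(1 - 2^6) / (1 - 2)
S_6 = 33(1 - 64) / (-1)
S_6 = 2079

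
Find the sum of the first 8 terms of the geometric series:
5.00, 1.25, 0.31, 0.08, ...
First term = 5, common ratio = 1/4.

Sₙ = a(1 - rⁿ) / (1 - r)
S_8 = 5(1 - (1/4)^8) / (1 - (1/4))
S_8 = 5(1 - (1/65536)) / (3/4)
S_8 = 109225/16384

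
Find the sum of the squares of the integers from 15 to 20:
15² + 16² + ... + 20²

Use ∑_{k=1}^{n} k² = n(n+1)(2n+1)/6, then subtract the first 14 terms.
∑_{k=1}^{20} k² = 20×21×41/6 = 2870
∑_{k=1}^{14} k² = 14×15×29/6 = 1015
∑_{k=15}^{20} k² = 2870 - 1015 = 1855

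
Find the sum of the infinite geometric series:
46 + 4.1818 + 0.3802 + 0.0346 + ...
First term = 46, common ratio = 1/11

For |r| < 1, S = a / (1 - r)
S = 46 / (1 - (1/11))
S = 46 / (10/11)
S = 253/5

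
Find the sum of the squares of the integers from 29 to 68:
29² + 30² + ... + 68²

Use ∑_{k=1}^{n} k² = n(n+1)(2n+1)/6, then subtract the first 28 terms.
∑_{k=1}^{68} k² = 68×69×137/6 = 107134
∑_{k=1}^{28} k² = 28×29×57/6 = 7714
∑_{k=29}^{68} k² = 107134 - 7714 = 99420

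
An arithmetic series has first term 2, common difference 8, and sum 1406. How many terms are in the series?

Using S = n/2 × [2a + (n-1)d]
1406 = n/2 × [2(2) + (n-1)(8)]
1406 = n/2 × [4 + 8n - 8]
2812 = n × [-4 + 8n]
8n² + (-4)n - 2812 = 0
Discriminant: Δ = (-4)² - 4(8)(-2812) = 16 + 89984 = 90000
√Δ = 300
n = [-(-4) + √Δ] / (2·8) = (4 + 300) / 16 = 304 / 16 = 19
(The negative root is discarded since n must be a positive integer.)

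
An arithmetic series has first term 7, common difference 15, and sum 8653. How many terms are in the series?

Using S = n/2 × [2a + (n-1)d]
8653 = n/2 × [2(7) + (n-1)(15)]
8653 = n/2 × [14 + 15n - 15]
17306 = n × [-1 + 15n]
15n² + (-1)n - 17306 = 0
Discriminant: Δ = (-1)² - 4(15)(-17306) = 1 + 1038360 = 1038361
√Δ = 1019
n = [-(-1) + √Δ] / (2·15) = (1 + 1019) / 30 = 1020 / 30 = 34
(The negative root is discarded since n must be a positive integer.)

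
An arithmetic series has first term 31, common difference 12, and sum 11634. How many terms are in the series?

Using S = n/2 × [2a + (n-1)d]
11634 = n/2 × [2(31) + (n-1)(12)]
11634 = n/2 × [62 + 12n - 12]
23268 = n × [50 + 12n]
12n² + (50)n - 23268 = 0
Discriminant: Δ = (50)² - 4(12)(-23268) = 2500 + 1116864 = 1119364
√Δ = 1058
n = [-(50) + √Δ] / (2·12) = (-50 + 1058) / 24 = 1008 / 24 = 42
(The negative root is discarded since n must be a positive integer.)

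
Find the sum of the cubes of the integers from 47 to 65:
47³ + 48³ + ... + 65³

Use ∑_{k=1}^{n} k³ = [n(n+1)/2]², then subtract the first 46 terms.
∑_{k=1}^{65} k³ = [65×66/2]² = 2145² = 4601025
∑_{k=1}^{46} k³ = [46×47/2]² = 1081² = 1168561
∑_{k=47}^{65} k³ = 4601025 - 1168561 = 3432464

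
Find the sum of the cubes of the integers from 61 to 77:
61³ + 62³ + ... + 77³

Use ∑_{k=1}^{n} k³ = [n(n+1)/2]², then subtract the first 60 terms.
∑_{k=1}^{77} k³ = [77×78/2]² = 3003² = 9018009
∑_{k=1}^{60} k³ = [60×61/2]² = 1830² = 3348900
∑_{k=61}^{77} k³ = 9018009 - 3348900 = 5669109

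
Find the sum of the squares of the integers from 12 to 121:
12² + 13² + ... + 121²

Use ∑_{k=1}^{n} k² = n(n+1)(2n+1)/6, then subtract the first 11 terms.
∑_{k=1}^{121} k² = 121×122×243/6 = 597861
∑_{k=1}^{11} k² = 11×12×23/6 = 506
∑_{k=12}^{121} k² = 597861 - 506 = 597355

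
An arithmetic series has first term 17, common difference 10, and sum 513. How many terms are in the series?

Using S = n/2 × [2a + (n-1)d]
513 = n/2 × [2(17) + (n-1)(10)]
513 = n/2 × [34 + 10n - 10]
1026 = n × [24 + 10n]
10n² + (24)n - 1026 = 0
Discriminant: Δ = (24)² - 4(10)(-1026) = 576 + 41040 = 41616
√Δ = 204
n = [-(24) + √Δ] / (2·10) = (-24 + 204) / 20 = 180 / 20 = 9
(The negative root is discarded since n must be a positive integer.)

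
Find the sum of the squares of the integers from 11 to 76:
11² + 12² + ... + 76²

Use ∑_{k=1}^{n} k² = n(n+1)(2n+1)/6, then subtract the first 10 terms.
∑_{k=1}^{76} k² = 76×77×153/6 = 149226
∑_{k=1}^{10} k² = 10×11×21/6 = 385
∑_{k=11}^{76} k² = 149226 - 385 = 148841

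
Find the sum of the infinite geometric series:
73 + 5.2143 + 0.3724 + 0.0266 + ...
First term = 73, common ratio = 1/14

For |r| < 1, S = a / (1 - r)
S = 73 / (1 - (1/14))
S = 73 / (13/14)
S = 1022/13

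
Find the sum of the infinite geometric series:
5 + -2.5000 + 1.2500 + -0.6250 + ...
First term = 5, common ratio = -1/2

For |r| < 1, S = a / (1 - r)
S = 5 / (1 - (-1/2))
S = 5 / (3/2)
S = 10/3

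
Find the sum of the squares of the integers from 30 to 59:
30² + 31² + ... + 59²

Use ∑_{k=1}^{n} k² = n(n+1)(2n+1)/6, then subtract the first 29 terms.
∑_{k=1}^{59} k² = 59×60×119/6 = 70210
∑_{k=1}^{29} k² = 29×30×59/6 = 8555
∑_{k=30}^{59} k² = 70210 - 8555 = 61655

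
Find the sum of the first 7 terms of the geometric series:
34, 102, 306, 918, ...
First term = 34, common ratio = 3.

Sₙ = a(1 - rⁿ) / (1 - r)
S_7 = 34(1 - 3^7) / (1 - 3)
S_7 = 34(1 - 2187) / (-2)
S_7 = 37162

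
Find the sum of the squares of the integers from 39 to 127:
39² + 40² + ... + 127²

Use ∑_{k=1}^{n} k² = n(n+1)(2n+1)/6, then subtract the first 38 terms.
∑_{k=1}^{127} k² = 127×128×255/6 = 690880
∑_{k=1}^{38} k² = 38×39×77/6 = 19019
∑_{k=39}^{127} k² = 690880 - 19019 = 671861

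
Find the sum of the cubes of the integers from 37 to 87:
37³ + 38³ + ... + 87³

Use ∑_{k=1}^{n} k³ = [n(n+1)/2]², then subtract the first 36 terms.
∑_{k=1}^{87} k³ = [87×88/2]² = 3828² = 14653584
∑_{k=1}^{36} k³ = [36×37/2]² = 666² = 443556
∑_{k=37}^{87} k³ = 14653584 - 443556 = 14210028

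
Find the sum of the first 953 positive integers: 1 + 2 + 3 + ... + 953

Formula: ∑k = n(n+1)/2
= 953×954/2
= 909162/2
= 454581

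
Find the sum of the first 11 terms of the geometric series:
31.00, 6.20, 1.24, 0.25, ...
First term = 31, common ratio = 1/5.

Sₙ = a(1 - rⁿ) / (1 - r)
S_11 = 31(1 - (1/5)^11) / (1 - (1/5))
S_11 = 31(1 - (1/48828125)) / (4/5)
S_11 = 378417961/9765625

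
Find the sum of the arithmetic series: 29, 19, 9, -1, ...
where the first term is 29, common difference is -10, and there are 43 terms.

Sₙ = n/2 × (first + last)
Last term = a + (n-1)d = 29 + (43-1)×(-10) = -391
S_43 = 43/2 × (29 + (-391))
S_43 = 43/2 × (-362) = -7783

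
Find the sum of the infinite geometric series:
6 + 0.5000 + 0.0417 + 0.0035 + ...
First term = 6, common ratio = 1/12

For |r| < 1, S = a / (1 - r)
S = 6 / (1 - (1/12))
S = 6 / (11/12)
S = 72/11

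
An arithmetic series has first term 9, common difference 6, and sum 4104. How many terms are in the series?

Using S = n/2 × [2a + (n-1)d]
4104 = n/2 × [2(9) + (n-1)(6)]
4104 = n/2 × [18 + 6n - 6]
8208 = n × [12 + 6n]
6n² + (12)n - 8208 = 0
Discriminant: Δ = (12)² - 4(6)(-8208) = 144 + 196992 = 197136
√Δ = 444
n = [-(12) + √Δ] / (2·6) = (-12 + 444) / 12 = 432 / 12 = 36
(The negative root is discarded since n must be a positive integer.)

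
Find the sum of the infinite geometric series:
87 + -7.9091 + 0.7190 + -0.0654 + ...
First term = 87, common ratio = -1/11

For |r| < 1, S = a / (1 - r)
S = 87 / (1 - (-1/11))
S = 87 / (12/11)
S = 319/4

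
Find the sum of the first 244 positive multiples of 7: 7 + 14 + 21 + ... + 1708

Factor out 7: = 7(1 + 2 + ... + 244) = 7 × n(n+1)/2
= 7 × 244×245/2
= 7 × 29890
= 209230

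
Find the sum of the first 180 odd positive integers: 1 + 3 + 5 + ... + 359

Sum of first n odd numbers = n²
= 180²
= 32400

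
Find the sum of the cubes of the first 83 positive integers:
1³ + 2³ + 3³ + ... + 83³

Formula: ∑k³ = [n(n+1)/2]²
= [83×84/2]²
= 3486²
= 12152196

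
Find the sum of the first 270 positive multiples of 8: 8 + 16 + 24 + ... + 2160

Factor out 8: = 8(1 + 2 + ... + 270) = 8 × n(n+1)/2
= 8 × 270×271/2
= 8 × 36585
= 292680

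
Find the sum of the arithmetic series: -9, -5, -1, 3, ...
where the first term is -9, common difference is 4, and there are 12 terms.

Sₙ = n/2 × (first + last)
Last term = a + (n-1)d = -9 + (12-1)×4 = 35
S_12 = 12/2 × (-9 + 35)
S_12 = 12/2 × 26 = 156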